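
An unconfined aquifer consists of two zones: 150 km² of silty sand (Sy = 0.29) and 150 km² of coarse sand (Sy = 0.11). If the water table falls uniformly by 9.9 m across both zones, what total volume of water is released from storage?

A₁ = 150 km² = 1.5 × 10^8 m²; A₂ = 150 km² = 1.5 × 10^8 m²
ΔV₁ = 0.29 × 1.5 × 10^8 × 9.9 = 4.306 × 10^8 m³
ΔV₂ = 0.11 × 1.5 × 10^8 × 9.9 = 1.633 × 10^8 m³
ΔV = ΔV₁ + ΔV₂ = 5.94 × 10^8 m³

ΔV ≈ 5.94 × 10^8 m³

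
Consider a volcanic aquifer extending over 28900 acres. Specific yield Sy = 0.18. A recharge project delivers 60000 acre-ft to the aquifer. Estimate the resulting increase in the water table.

Δh ≈ 3.52 m

A = 28900 acres = 1.17 × 10^8 m²
ΔV = 60000 acre-ft = 7.401 × 10^7 m³
Δh = ΔV / (Sy × A) = 7.401 × 10^7 m³ / (0.18 × 1.17 × 10^8 m²) = 3.516 m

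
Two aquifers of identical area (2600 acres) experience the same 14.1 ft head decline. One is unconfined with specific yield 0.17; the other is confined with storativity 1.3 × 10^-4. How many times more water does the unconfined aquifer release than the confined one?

A = 2600 acres = 1.052 × 10^7 m²
Δh = 14.1 ft = 4.298 m
Unconfined: ΔV_u = Sy × A × Δh = 0.17 × 1.052 × 10^7 × 4.298 = 7.687 × 10^6 m³
Confined: ΔV_c = S × A × Δh = 1.3 × 10^-4 × 1.052 × 10^7 × 4.298 = 5879 m³
Ratio = ΔV_u / ΔV_c = Sy / S = 0.17 / 1.3 × 10^-4 = 1308

ΔV_u / ΔV_c ≈ 1310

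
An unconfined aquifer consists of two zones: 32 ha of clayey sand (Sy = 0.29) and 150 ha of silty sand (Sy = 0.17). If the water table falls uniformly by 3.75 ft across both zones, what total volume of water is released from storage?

ΔV ≈ 3.98 × 10^5 m³

A₁ = 32 ha = 3.2 × 10^5 m²; A₂ = 150 ha = 1.5 × 10^6 m²
Δh = 3.75 ft = 1.143 m
ΔV₁ = 0.29 × 3.2 × 10^5 × 1.143 = 1.061 × 10^5 m³
ΔV₂ = 0.17 × 1.5 × 10^6 × 1.143 = 2.915 × 10^5 m³
ΔV = ΔV₁ + ΔV₂ = 3.975 × 10^5 m³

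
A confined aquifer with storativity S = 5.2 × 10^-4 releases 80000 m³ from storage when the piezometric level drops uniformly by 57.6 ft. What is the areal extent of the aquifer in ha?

Δh = 57.6 ft = 17.56 m
A = ΔV / (S × Δh) = 80000 / (5.2 × 10^-4 × 17.56) = 8.763 × 10^6 m²
A = 8.763 × 10^6 m² = 876.3 ha

A ≈ 876 ha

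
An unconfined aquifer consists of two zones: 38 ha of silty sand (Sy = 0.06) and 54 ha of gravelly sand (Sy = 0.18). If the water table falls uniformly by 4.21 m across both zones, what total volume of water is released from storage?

A₁ = 38 ha = 3.8 × 10^5 m²; A₂ = 54 ha = 5.4 × 10^5 m²
ΔV₁ = 0.06 × 3.8 × 10^5 × 4.21 = 95990 m³
ΔV₂ = 0.18 × 5.4 × 10^5 × 4.21 = 4.092 × 10^5 m³
ΔV = ΔV₁ + ΔV₂ = 5.052 × 10^5 m³

ΔV ≈ 5.05 × 10^5 m³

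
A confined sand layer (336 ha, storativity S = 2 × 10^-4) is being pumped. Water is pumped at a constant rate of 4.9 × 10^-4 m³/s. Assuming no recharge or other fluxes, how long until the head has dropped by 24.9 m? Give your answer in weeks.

A = 336 ha = 3.36 × 10^6 m²
ΔV = S × A × Δh = 2 × 10^-4 × 3.36 × 10^6 × 24.9 = 16730 m³
Q = 4.9 × 10^-4 m³/s = 42.34 m³/d
t = ΔV / Q = 16730 m³ / 42.34 m³/d = 395.2 d
t = 395.2 d ≈ 56.46 weeks

t ≈ 56.5 weeks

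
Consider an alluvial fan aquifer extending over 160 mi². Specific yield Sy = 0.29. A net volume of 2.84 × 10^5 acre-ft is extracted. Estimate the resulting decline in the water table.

Δh ≈ 2.91 m

A = 160 mi² = 4.144 × 10^8 m²
ΔV = 2.84 × 10^5 acre-ft = 3.503 × 10^8 m³
Δh = ΔV / (Sy × A) = 3.503 × 10^8 m³ / (0.29 × 4.144 × 10^8 m²) = 2.915 m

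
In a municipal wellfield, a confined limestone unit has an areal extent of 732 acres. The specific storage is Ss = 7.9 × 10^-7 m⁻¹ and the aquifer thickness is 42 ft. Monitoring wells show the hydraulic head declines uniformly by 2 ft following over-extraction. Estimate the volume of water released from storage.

b = 42 ft = 12.8 m
S = Ss × b = 7.9 × 10^-7 m⁻¹ × 12.8 m = 1.011 × 10^-5
A = 732 acres = 2.962 × 10^6 m²
Δh = 2 ft = 0.6096 m
ΔV = S × A × Δh = 1.011 × 10^-5 × 2.962 × 10^6 m² × 0.6096 m = 18.26 m³

ΔV ≈ 18.3 m³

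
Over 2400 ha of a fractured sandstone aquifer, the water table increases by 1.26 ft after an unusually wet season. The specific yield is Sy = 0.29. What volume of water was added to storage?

ΔV ≈ 2.67 × 10^6 m³

A = 2400 ha = 2.4 × 10^7 m²
Δh = 1.26 ft = 0.384 m
ΔV = Sy × A × Δh = 0.29 × 2.4 × 10^7 m² × 0.384 m = 2.673 × 10^6 m³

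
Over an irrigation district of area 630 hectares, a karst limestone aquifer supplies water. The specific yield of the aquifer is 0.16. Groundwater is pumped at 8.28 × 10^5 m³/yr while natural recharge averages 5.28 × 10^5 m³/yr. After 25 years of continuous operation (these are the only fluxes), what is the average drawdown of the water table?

A = 630 hectares = 6.3 × 10^6 m²
Net abstraction = 8.28 × 10^5 − 5.28 × 10^5 = 3 × 10^5 m³/yr
Q_net = 3 × 10^5 m³/yr = 821.9 m³/d
t = 25 years = 9125 d
ΔV = Q × t = 821.9 m³/d × 9125 d = 7.5 × 10^6 m³
Δh = ΔV / (Sy × A) = 7.5 × 10^6 / (0.16 × 6.3 × 10^6) = 7.44 m

Δh ≈ 7.44 m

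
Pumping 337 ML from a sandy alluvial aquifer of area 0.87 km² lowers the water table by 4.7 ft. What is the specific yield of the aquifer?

Sy ≈ 0.27

A = 0.87 km² = 8.7 × 10^5 m²
Δh = 4.7 ft = 1.433 m
ΔV = 337 ML = 3.37 × 10^5 m³
Sy = ΔV / (A × Δh) = 3.37 × 10^5 m³ / (8.7 × 10^5 m² × 1.433 m) = 0.2704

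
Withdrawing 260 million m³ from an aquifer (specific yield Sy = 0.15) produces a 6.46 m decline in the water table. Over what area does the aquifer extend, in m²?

ΔV = 260 million m³ = 2.6 × 10^8 m³
A = ΔV / (Sy × Δh) = 2.6 × 10^8 / (0.15 × 6.46) = 2.683 × 10^8 m²

A ≈ 2.68 × 10^8 m²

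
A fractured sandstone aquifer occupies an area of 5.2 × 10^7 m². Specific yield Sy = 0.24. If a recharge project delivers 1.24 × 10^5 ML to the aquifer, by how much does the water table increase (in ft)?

ΔV = 1.24 × 10^5 ML = 1.24 × 10^8 m³
Δh = ΔV / (Sy × A) = 1.24 × 10^8 m³ / (0.24 × 5.2 × 10^7 m²) = 9.936 m
Δh = 9.936 m = 32.6 ft

Δh ≈ 32.6 ft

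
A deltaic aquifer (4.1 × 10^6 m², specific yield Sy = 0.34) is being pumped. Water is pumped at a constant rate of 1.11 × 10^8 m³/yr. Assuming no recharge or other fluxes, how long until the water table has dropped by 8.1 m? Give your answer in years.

ΔV = Sy × A × Δh = 0.34 × 4.1 × 10^6 × 8.1 = 1.129 × 10^7 m³
Q = 1.11 × 10^8 m³/yr = 3.041 × 10^5 m³/d
t = ΔV / Q = 1.129 × 10^7 m³ / 3.041 × 10^5 m³/d = 37.13 d
t = 37.13 d ≈ 0.1017 years

t ≈ 0.102 years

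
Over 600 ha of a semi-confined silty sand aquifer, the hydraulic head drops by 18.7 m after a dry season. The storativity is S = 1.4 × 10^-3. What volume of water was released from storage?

A = 600 ha = 6 × 10^6 m²
ΔV = S × A × Δh = 0.0014 × 6 × 10^6 m² × 18.7 m = 1.571 × 10^5 m³

ΔV ≈ 1.57 × 10^5 m³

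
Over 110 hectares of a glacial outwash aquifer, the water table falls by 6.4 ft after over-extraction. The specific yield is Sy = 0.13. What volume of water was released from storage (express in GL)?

A = 110 hectares = 1.1 × 10^6 m²
Δh = 6.4 ft = 1.951 m
ΔV = Sy × A × Δh = 0.13 × 1.1 × 10^6 m² × 1.951 m = 2.79 × 10^5 m³
ΔV = 2.79 × 10^5 m³ = 0.279 GL

ΔV ≈ 0.279 GL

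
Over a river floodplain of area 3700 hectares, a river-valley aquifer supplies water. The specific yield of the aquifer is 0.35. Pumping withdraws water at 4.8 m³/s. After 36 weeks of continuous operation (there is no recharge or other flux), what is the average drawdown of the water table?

Δh ≈ 8.07 m

A = 3700 hectares = 3.7 × 10^7 m²
Q = 4.8 m³/s = 4.147 × 10^5 m³/d
t = 36 weeks = 252 d
ΔV = Q × t = 4.147 × 10^5 m³/d × 252 d = 1.045 × 10^8 m³
Δh = ΔV / (Sy × A) = 1.045 × 10^8 / (0.35 × 3.7 × 10^7) = 8.07 m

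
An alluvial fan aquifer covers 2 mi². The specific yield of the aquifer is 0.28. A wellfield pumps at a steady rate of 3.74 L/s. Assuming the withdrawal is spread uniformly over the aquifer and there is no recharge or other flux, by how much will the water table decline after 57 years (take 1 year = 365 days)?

Δh ≈ 4.64 m

A = 2 mi² = 5.18 × 10^6 m²
Q = 3.74 L/s = 323.1 m³/d
t = 57 years = 20800 d
ΔV = Q × t = 323.1 m³/d × 20800 d = 6.723 × 10^6 m³
Δh = ΔV / (Sy × A) = 6.723 × 10^6 / (0.28 × 5.18 × 10^6) = 4.635 m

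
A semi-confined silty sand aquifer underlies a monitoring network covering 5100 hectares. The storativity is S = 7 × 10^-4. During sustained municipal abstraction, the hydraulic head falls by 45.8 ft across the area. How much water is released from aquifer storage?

A = 5100 hectares = 5.1 × 10^7 m²
Δh = 45.8 ft = 13.96 m
ΔV = S × A × Δh = 7 × 10^-4 × 5.1 × 10^7 m² × 13.96 m = 4.984 × 10^5 m³

ΔV ≈ 4.98 × 10^5 m³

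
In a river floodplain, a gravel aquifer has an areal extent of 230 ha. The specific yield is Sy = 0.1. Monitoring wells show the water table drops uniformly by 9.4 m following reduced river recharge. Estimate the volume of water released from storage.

ΔV ≈ 2.16 × 10^6 m³

A = 230 ha = 2.3 × 10^6 m²
ΔV = Sy × A × Δh = 0.1 × 2.3 × 10^6 m² × 9.4 m = 2.162 × 10^6 m³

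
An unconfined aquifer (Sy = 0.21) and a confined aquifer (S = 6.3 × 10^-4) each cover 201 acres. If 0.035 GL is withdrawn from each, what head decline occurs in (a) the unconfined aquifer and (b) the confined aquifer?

Δh_u ≈ 0.205 m; Δh_c ≈ 68.3 m

A = 201 acres = 8.134 × 10^5 m²
ΔV = 0.035 GL = 35000 m³
Unconfined: Δh_u = ΔV/(Sy·A) = 35000/(0.21 × 8.134 × 10^5) = 0.2049 m
Confined: Δh_c = ΔV/(S·A) = 35000/(6.3 × 10^-4 × 8.134 × 10^5) = 68.3 m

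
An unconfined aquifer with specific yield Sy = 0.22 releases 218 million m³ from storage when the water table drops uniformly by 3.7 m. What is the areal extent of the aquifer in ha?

A ≈ 26800 ha

ΔV = 218 million m³ = 2.18 × 10^8 m³
A = ΔV / (Sy × Δh) = 2.18 × 10^8 / (0.22 × 3.7) = 2.678 × 10^8 m²
A = 2.678 × 10^8 m² = 26780 ha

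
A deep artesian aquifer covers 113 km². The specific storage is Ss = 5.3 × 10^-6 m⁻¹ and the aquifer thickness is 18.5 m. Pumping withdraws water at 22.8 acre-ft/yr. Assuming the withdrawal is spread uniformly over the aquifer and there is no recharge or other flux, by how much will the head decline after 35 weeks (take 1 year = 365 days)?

S = Ss × b = 5.3 × 10^-6 m⁻¹ × 18.5 m = 9.805 × 10^-5
A = 113 km² = 1.13 × 10^8 m²
Q = 22.8 acre-ft/yr = 77.05 m³/d
t = 35 weeks = 245 d
ΔV = Q × t = 77.05 m³/d × 245 d = 18880 m³
Δh = ΔV / (S × A) = 18880 / (9.805 × 10^-5 × 1.13 × 10^8) = 1.704 m

Δh ≈ 1.7 m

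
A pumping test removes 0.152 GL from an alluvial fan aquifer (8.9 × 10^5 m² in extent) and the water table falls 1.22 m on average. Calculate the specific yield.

ΔV = 0.152 GL = 1.52 × 10^5 m³
Sy = ΔV / (A × Δh) = 1.52 × 10^5 m³ / (8.9 × 10^5 m² × 1.22 m) = 0.14

Sy ≈ 0.14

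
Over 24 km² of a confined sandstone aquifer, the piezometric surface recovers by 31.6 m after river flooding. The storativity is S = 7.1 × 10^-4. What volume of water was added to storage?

A = 24 km² = 2.4 × 10^7 m²
ΔV = S × A × Δh = 7.1 × 10^-4 × 2.4 × 10^7 m² × 31.6 m = 5.385 × 10^5 m³

ΔV ≈ 5.38 × 10^5 m³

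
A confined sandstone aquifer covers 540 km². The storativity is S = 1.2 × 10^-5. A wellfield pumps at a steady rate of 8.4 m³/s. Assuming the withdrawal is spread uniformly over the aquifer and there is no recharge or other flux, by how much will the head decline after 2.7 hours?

A = 540 km² = 5.4 × 10^8 m²
Q = 8.4 m³/s = 7.258 × 10^5 m³/d
t = 2.7 hours = 0.1125 d
ΔV = Q × t = 7.258 × 10^5 m³/d × 0.1125 d = 81650 m³
Δh = ΔV / (S × A) = 81650 / (1.2 × 10^-5 × 5.4 × 10^8) = 12.6 m

Δh ≈ 12.6 m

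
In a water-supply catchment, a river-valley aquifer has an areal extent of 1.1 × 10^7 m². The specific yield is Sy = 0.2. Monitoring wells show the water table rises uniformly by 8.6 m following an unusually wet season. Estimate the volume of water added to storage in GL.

ΔV ≈ 18.9 GL

ΔV = Sy × A × Δh = 0.2 × 1.1 × 10^7 m² × 8.6 m = 1.892 × 10^7 m³
ΔV = 1.892 × 10^7 m³ = 18.92 GL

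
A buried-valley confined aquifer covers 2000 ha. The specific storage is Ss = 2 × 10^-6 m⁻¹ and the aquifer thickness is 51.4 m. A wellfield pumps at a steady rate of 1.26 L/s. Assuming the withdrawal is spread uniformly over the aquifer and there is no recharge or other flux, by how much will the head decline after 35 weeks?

Δh ≈ 13 m

S = Ss × b = 2 × 10^-6 m⁻¹ × 51.4 m = 1.028 × 10^-4
A = 2000 ha = 2 × 10^7 m²
Q = 1.26 L/s = 108.9 m³/d
t = 35 weeks = 245 d
ΔV = Q × t = 108.9 m³/d × 245 d = 26670 m³
Δh = ΔV / (S × A) = 26670 / (1.028 × 10^-4 × 2 × 10^7) = 12.97 m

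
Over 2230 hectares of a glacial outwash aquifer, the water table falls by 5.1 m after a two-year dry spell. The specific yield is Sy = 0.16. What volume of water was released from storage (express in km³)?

A = 2230 hectares = 2.23 × 10^7 m²
ΔV = Sy × A × Δh = 0.16 × 2.23 × 10^7 m² × 5.1 m = 1.82 × 10^7 m³
ΔV = 1.82 × 10^7 m³ = 0.0182 km³

ΔV ≈ 0.0182 km³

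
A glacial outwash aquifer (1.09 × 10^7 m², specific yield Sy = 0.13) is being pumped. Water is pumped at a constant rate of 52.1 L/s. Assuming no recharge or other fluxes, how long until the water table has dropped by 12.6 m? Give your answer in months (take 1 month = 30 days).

t ≈ 132 months

ΔV = Sy × A × Δh = 0.13 × 1.09 × 10^7 × 12.6 = 1.785 × 10^7 m³
Q = 52.1 L/s = 4501 m³/d
t = ΔV / Q = 1.785 × 10^7 m³ / 4501 m³/d = 3966 d
t = 3966 d ≈ 132.2 months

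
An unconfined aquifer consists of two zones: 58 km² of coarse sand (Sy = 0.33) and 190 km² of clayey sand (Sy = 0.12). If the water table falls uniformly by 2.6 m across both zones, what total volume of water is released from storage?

A₁ = 58 km² = 5.8 × 10^7 m²; A₂ = 190 km² = 1.9 × 10^8 m²
ΔV₁ = 0.33 × 5.8 × 10^7 × 2.6 = 4.976 × 10^7 m³
ΔV₂ = 0.12 × 1.9 × 10^8 × 2.6 = 5.928 × 10^7 m³
ΔV = ΔV₁ + ΔV₂ = 1.09 × 10^8 m³

ΔV ≈ 1.09 × 10^8 m³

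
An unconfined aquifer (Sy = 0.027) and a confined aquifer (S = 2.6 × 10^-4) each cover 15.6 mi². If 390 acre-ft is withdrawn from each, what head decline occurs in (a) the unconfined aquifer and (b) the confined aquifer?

A = 15.6 mi² = 4.04 × 10^7 m²
ΔV = 390 acre-ft = 4.811 × 10^5 m³
Unconfined: Δh_u = ΔV/(Sy·A) = 4.811 × 10^5/(0.027 × 4.04 × 10^7) = 0.441 m
Confined: Δh_c = ΔV/(S·A) = 4.811 × 10^5/(2.6 × 10^-4 × 4.04 × 10^7) = 45.79 m

Δh_u ≈ 0.441 m; Δh_c ≈ 45.8 m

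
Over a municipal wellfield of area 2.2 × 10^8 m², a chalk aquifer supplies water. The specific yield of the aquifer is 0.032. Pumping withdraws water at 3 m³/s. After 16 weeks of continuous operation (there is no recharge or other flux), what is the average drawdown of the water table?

Q = 3 m³/s = 2.592 × 10^5 m³/d
t = 16 weeks = 112 d
ΔV = Q × t = 2.592 × 10^5 m³/d × 112 d = 2.903 × 10^7 m³
Δh = ΔV / (Sy × A) = 2.903 × 10^7 / (0.032 × 2.2 × 10^8) = 4.124 m

Δh ≈ 4.12 m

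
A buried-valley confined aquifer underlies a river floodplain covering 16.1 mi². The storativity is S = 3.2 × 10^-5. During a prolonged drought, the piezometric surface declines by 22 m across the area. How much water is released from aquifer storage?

ΔV ≈ 29400 m³

A = 16.1 mi² = 4.17 × 10^7 m²
ΔV = S × A × Δh = 3.2 × 10^-5 × 4.17 × 10^7 m² × 22 m = 29360 m³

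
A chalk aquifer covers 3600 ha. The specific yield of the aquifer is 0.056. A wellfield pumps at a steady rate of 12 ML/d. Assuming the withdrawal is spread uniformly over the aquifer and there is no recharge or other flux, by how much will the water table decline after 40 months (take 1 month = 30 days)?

A = 3600 ha = 3.6 × 10^7 m²
Q = 12 ML/d = 12000 m³/d
t = 40 months = 1200 d
ΔV = Q × t = 12000 m³/d × 1200 d = 1.44 × 10^7 m³
Δh = ΔV / (Sy × A) = 1.44 × 10^7 / (0.056 × 3.6 × 10^7) = 7.143 m

Δh ≈ 7.14 m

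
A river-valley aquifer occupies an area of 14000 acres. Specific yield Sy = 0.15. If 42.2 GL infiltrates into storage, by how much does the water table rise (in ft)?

Δh ≈ 16.3 ft

A = 14000 acres = 5.666 × 10^7 m²
ΔV = 42.2 GL = 4.22 × 10^7 m³
Δh = ΔV / (Sy × A) = 4.22 × 10^7 m³ / (0.15 × 5.666 × 10^7 m²) = 4.966 m
Δh = 4.966 m = 16.29 ft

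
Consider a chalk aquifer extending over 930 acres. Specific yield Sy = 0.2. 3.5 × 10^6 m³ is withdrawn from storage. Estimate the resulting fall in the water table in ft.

A = 930 acres = 3.764 × 10^6 m²
Δh = ΔV / (Sy × A) = 3.5 × 10^6 m³ / (0.2 × 3.764 × 10^6 m²) = 4.65 m
Δh = 4.65 m = 15.26 ft

Δh ≈ 15.3 ft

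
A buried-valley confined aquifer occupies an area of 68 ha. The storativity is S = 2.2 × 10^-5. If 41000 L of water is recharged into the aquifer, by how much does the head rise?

Δh ≈ 2.74 m

A = 68 ha = 6.8 × 10^5 m²
ΔV = 41000 L = 41 m³
Δh = ΔV / (S × A) = 41 m³ / (2.2 × 10^-5 × 6.8 × 10^5 m²) = 2.741 m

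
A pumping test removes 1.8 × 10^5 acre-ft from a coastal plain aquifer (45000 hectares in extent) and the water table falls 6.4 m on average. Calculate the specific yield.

A = 45000 hectares = 4.5 × 10^8 m²
ΔV = 1.8 × 10^5 acre-ft = 2.22 × 10^8 m³
Sy = ΔV / (A × Δh) = 2.22 × 10^8 m³ / (4.5 × 10^8 m² × 6.4 m) = 0.07709

Sy ≈ 0.077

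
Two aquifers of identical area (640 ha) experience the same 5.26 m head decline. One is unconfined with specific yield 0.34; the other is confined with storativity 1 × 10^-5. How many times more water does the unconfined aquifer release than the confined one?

A = 640 ha = 6.4 × 10^6 m²
Unconfined: ΔV_u = Sy × A × Δh = 0.34 × 6.4 × 10^6 × 5.26 = 1.145 × 10^7 m³
Confined: ΔV_c = S × A × Δh = 1 × 10^-5 × 6.4 × 10^6 × 5.26 = 336.6 m³
Ratio = ΔV_u / ΔV_c = Sy / S = 0.34 / 1 × 10^-5 = 34000

ΔV_u / ΔV_c ≈ 34000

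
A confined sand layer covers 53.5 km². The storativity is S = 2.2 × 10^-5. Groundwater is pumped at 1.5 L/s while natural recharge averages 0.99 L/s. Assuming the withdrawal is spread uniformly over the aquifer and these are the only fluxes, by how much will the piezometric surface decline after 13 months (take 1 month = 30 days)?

A = 53.5 km² = 5.35 × 10^7 m²
Net abstraction = 1.5 − 0.99 = 0.51 L/s
Q_net = 0.51 L/s = 44.06 m³/d
t = 13 months = 390 d
ΔV = Q × t = 44.06 m³/d × 390 d = 17180 m³
Δh = ΔV / (S × A) = 17180 / (2.2 × 10^-5 × 5.35 × 10^7) = 14.6 m

Δh ≈ 14.6 m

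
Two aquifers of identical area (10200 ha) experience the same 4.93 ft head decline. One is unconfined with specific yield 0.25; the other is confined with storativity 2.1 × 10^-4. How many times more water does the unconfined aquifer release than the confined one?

A = 10200 ha = 1.02 × 10^8 m²
Δh = 4.93 ft = 1.503 m
Unconfined: ΔV_u = Sy × A × Δh = 0.25 × 1.02 × 10^8 × 1.503 = 3.832 × 10^7 m³
Confined: ΔV_c = S × A × Δh = 2.1 × 10^-4 × 1.02 × 10^8 × 1.503 = 32190 m³
Ratio = ΔV_u / ΔV_c = Sy / S = 0.25 / 2.1 × 10^-4 = 1190

ΔV_u / ΔV_c ≈ 1190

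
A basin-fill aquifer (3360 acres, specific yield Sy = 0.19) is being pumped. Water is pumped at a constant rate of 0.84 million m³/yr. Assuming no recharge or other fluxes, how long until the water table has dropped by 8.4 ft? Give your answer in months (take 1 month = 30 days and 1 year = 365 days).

A = 3360 acres = 1.36 × 10^7 m²
Δh = 8.4 ft = 2.56 m
ΔV = Sy × A × Δh = 0.19 × 1.36 × 10^7 × 2.56 = 6.615 × 10^6 m³
Q = 0.84 million m³/yr = 2301 m³/d
t = ΔV / Q = 6.615 × 10^6 m³ / 2301 m³/d = 2874 d
t = 2874 d ≈ 95.81 months

t ≈ 95.8 months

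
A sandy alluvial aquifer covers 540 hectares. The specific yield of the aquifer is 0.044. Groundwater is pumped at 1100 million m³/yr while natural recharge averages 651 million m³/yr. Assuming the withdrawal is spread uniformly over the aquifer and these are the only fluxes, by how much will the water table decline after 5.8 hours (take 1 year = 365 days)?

A = 540 hectares = 5.4 × 10^6 m²
Net abstraction = 1100 − 651 = 449 million m³/yr
Q_net = 449 million m³/yr = 1.23 × 10^6 m³/d
t = 5.8 hours = 0.2417 d
ΔV = Q × t = 1.23 × 10^6 m³/d × 0.2417 d = 2.973 × 10^5 m³
Δh = ΔV / (Sy × A) = 2.973 × 10^5 / (0.044 × 5.4 × 10^6) = 1.251 m

Δh ≈ 1.25 m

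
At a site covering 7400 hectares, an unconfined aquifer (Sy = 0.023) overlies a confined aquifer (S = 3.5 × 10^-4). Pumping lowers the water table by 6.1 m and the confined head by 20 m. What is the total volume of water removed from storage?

ΔV ≈ 1.09 × 10^7 m³

A = 7400 hectares = 7.4 × 10^7 m²
Unconfined: ΔV_u = Sy × A × Δh_u = 0.023 × 7.4 × 10^7 × 6.1 = 1.038 × 10^7 m³
Confined: ΔV_c = S × A × Δh_c = 3.5 × 10^-4 × 7.4 × 10^7 × 20 = 5.18 × 10^5 m³
Total ΔV = 1.038 × 10^7 + 5.18 × 10^5 = 1.09 × 10^7 m³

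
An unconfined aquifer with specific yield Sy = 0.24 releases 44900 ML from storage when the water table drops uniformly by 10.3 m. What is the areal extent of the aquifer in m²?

ΔV = 44900 ML = 4.49 × 10^7 m³
A = ΔV / (Sy × Δh) = 4.49 × 10^7 / (0.24 × 10.3) = 1.816 × 10^7 m²

A ≈ 1.82 × 10^7 m²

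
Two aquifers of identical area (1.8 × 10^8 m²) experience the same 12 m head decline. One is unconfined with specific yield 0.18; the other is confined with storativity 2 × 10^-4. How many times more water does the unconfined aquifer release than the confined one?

ΔV_u / ΔV_c ≈ 900

Unconfined: ΔV_u = Sy × A × Δh = 0.18 × 1.8 × 10^8 × 12 = 3.888 × 10^8 m³
Confined: ΔV_c = S × A × Δh = 2 × 10^-4 × 1.8 × 10^8 × 12 = 4.32 × 10^5 m³
Ratio = ΔV_u / ΔV_c = Sy / S = 0.18 / 2 × 10^-4 = 900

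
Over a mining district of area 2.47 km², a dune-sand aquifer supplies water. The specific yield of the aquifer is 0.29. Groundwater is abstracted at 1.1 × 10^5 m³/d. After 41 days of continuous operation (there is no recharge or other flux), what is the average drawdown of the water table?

A = 2.47 km² = 2.47 × 10^6 m²
ΔV = Q × t = 1.1 × 10^5 m³/d × 41 d = 4.51 × 10^6 m³
Δh = ΔV / (Sy × A) = 4.51 × 10^6 / (0.29 × 2.47 × 10^6) = 6.296 m

Δh ≈ 6.3 m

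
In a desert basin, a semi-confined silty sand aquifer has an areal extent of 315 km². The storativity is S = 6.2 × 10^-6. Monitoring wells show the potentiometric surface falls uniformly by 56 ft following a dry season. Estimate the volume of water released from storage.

A = 315 km² = 3.15 × 10^8 m²
Δh = 56 ft = 17.07 m
ΔV = S × A × Δh = 6.2 × 10^-6 × 3.15 × 10^8 m² × 17.07 m = 33340 m³

ΔV ≈ 33300 m³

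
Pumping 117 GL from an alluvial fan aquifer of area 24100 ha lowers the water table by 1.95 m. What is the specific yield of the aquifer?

Sy ≈ 0.25

A = 24100 ha = 2.41 × 10^8 m²
ΔV = 117 GL = 1.17 × 10^8 m³
Sy = ΔV / (A × Δh) = 1.17 × 10^8 m³ / (2.41 × 10^8 m² × 1.95 m) = 0.249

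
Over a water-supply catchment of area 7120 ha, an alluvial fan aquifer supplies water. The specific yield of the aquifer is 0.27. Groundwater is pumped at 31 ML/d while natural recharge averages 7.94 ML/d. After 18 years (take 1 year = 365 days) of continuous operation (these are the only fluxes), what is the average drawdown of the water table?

A = 7120 ha = 7.12 × 10^7 m²
Net abstraction = 31 − 7.94 = 23.06 ML/d
Q_net = 23.06 ML/d = 23060 m³/d
t = 18 years = 6570 d
ΔV = Q × t = 23060 m³/d × 6570 d = 1.515 × 10^8 m³
Δh = ΔV / (Sy × A) = 1.515 × 10^8 / (0.27 × 7.12 × 10^7) = 7.881 m

Δh ≈ 7.88 m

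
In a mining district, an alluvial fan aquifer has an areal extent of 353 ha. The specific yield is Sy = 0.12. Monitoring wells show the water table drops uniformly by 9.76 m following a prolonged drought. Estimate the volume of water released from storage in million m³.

ΔV ≈ 4.13 million m³

A = 353 ha = 3.53 × 10^6 m²
ΔV = Sy × A × Δh = 0.12 × 3.53 × 10^6 m² × 9.76 m = 4.134 × 10^6 m³
ΔV = 4.134 × 10^6 m³ = 4.134 million m³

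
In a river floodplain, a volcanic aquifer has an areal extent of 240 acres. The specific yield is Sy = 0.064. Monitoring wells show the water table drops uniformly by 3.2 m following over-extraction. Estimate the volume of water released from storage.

ΔV ≈ 1.99 × 10^5 m³

A = 240 acres = 9.712 × 10^5 m²
ΔV = Sy × A × Δh = 0.064 × 9.712 × 10^5 m² × 3.2 m = 1.989 × 10^5 m³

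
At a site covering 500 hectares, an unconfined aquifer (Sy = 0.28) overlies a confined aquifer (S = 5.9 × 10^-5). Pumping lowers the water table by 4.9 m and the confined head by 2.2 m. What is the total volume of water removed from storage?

A = 500 hectares = 5 × 10^6 m²
Unconfined: ΔV_u = Sy × A × Δh_u = 0.28 × 5 × 10^6 × 4.9 = 6.86 × 10^6 m³
Confined: ΔV_c = S × A × Δh_c = 5.9 × 10^-5 × 5 × 10^6 × 2.2 = 649 m³
Total ΔV = 6.86 × 10^6 + 649 = 6.861 × 10^6 m³

ΔV ≈ 6.86 × 10^6 m³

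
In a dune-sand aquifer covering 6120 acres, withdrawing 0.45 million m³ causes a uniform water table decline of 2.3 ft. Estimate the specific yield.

A = 6120 acres = 2.477 × 10^7 m²
Δh = 2.3 ft = 0.701 m
ΔV = 0.45 million m³ = 4.5 × 10^5 m³
Sy = ΔV / (A × Δh) = 4.5 × 10^5 m³ / (2.477 × 10^7 m² × 0.701 m) = 0.02592

Sy ≈ 0.026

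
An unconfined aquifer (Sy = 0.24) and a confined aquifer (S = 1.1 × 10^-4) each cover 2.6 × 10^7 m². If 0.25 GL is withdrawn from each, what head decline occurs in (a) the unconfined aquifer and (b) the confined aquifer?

ΔV = 0.25 GL = 2.5 × 10^5 m³
Unconfined: Δh_u = ΔV/(Sy·A) = 2.5 × 10^5/(0.24 × 2.6 × 10^7) = 0.04006 m
Confined: Δh_c = ΔV/(S·A) = 2.5 × 10^5/(1.1 × 10^-4 × 2.6 × 10^7) = 87.41 m

Δh_u ≈ 0.0401 m; Δh_c ≈ 87.4 m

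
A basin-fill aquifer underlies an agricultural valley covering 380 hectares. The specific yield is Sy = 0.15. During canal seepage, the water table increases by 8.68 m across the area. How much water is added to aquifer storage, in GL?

A = 380 hectares = 3.8 × 10^6 m²
ΔV = Sy × A × Δh = 0.15 × 3.8 × 10^6 m² × 8.68 m = 4.948 × 10^6 m³
ΔV = 4.948 × 10^6 m³ = 4.948 GL

ΔV ≈ 4.95 GL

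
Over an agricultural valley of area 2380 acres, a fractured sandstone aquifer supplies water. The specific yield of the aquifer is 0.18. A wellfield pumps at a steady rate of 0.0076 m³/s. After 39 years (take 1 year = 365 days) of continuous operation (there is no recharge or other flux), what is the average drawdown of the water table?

Δh ≈ 5.39 m

A = 2380 acres = 9.632 × 10^6 m²
Q = 0.0076 m³/s = 656.6 m³/d
t = 39 years = 14240 d
ΔV = Q × t = 656.6 m³/d × 14240 d = 9.347 × 10^6 m³
Δh = ΔV / (Sy × A) = 9.347 × 10^6 / (0.18 × 9.632 × 10^6) = 5.392 m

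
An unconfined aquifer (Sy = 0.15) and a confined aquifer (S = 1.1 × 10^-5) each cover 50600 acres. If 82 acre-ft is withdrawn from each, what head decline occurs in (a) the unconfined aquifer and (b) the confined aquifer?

Δh_u ≈ 0.00329 m; Δh_c ≈ 44.9 m

A = 50600 acres = 2.048 × 10^8 m²
ΔV = 82 acre-ft = 1.011 × 10^5 m³
Unconfined: Δh_u = ΔV/(Sy·A) = 1.011 × 10^5/(0.15 × 2.048 × 10^8) = 0.003293 m
Confined: Δh_c = ΔV/(S·A) = 1.011 × 10^5/(1.1 × 10^-5 × 2.048 × 10^8) = 44.9 m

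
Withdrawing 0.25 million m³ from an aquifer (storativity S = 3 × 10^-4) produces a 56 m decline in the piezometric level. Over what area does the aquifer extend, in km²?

A ≈ 14.9 km²

ΔV = 0.25 million m³ = 2.5 × 10^5 m³
A = ΔV / (S × Δh) = 2.5 × 10^5 / (3 × 10^-4 × 56) = 1.488 × 10^7 m²
A = 1.488 × 10^7 m² = 14.88 km²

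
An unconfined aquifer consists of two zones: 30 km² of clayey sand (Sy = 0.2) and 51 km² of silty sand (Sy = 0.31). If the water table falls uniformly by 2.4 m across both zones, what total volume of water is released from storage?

A₁ = 30 km² = 3 × 10^7 m²; A₂ = 51 km² = 5.1 × 10^7 m²
ΔV₁ = 0.2 × 3 × 10^7 × 2.4 = 1.44 × 10^7 m³
ΔV₂ = 0.31 × 5.1 × 10^7 × 2.4 = 3.794 × 10^7 m³
ΔV = ΔV₁ + ΔV₂ = 5.234 × 10^7 m³

ΔV ≈ 5.23 × 10^7 m³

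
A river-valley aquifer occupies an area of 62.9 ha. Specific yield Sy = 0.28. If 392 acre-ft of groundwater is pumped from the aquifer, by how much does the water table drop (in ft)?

Δh ≈ 9.01 ft

A = 62.9 ha = 6.29 × 10^5 m²
ΔV = 392 acre-ft = 4.835 × 10^5 m³
Δh = ΔV / (Sy × A) = 4.835 × 10^5 m³ / (0.28 × 6.29 × 10^5 m²) = 2.745 m
Δh = 2.745 m = 9.007 ft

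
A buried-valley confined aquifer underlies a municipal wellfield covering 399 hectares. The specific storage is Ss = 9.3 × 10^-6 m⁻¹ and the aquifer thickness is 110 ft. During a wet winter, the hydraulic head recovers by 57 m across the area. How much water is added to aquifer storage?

ΔV ≈ 70900 m³

b = 110 ft = 33.53 m
S = Ss × b = 9.3 × 10^-6 m⁻¹ × 33.53 m = 3.118 × 10^-4
A = 399 hectares = 3.99 × 10^6 m²
ΔV = S × A × Δh = 3.118 × 10^-4 × 3.99 × 10^6 m² × 57 m = 70920 m³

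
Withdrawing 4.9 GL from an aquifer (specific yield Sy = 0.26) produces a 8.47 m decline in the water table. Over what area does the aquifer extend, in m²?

A ≈ 2.23 × 10^6 m²

ΔV = 4.9 GL = 4.9 × 10^6 m³
A = ΔV / (Sy × Δh) = 4.9 × 10^6 / (0.26 × 8.47) = 2.225 × 10^6 m²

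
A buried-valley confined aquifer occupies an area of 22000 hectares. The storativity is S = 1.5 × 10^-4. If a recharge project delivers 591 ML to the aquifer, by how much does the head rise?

A = 22000 hectares = 2.2 × 10^8 m²
ΔV = 591 ML = 5.91 × 10^5 m³
Δh = ΔV / (S × A) = 5.91 × 10^5 m³ / (1.5 × 10^-4 × 2.2 × 10^8 m²) = 17.91 m

Δh ≈ 17.9 m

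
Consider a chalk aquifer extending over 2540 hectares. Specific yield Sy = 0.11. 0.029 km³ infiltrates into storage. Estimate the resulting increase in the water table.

Δh ≈ 10.4 m

A = 2540 hectares = 2.54 × 10^7 m²
ΔV = 0.029 km³ = 2.9 × 10^7 m³
Δh = ΔV / (Sy × A) = 2.9 × 10^7 m³ / (0.11 × 2.54 × 10^7 m²) = 10.38 m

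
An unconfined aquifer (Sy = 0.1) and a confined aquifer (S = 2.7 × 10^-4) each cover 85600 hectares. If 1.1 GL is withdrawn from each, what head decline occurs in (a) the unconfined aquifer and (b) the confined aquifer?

Δh_u ≈ 0.0129 m; Δh_c ≈ 4.76 m

A = 85600 hectares = 8.56 × 10^8 m²
ΔV = 1.1 GL = 1.1 × 10^6 m³
Unconfined: Δh_u = ΔV/(Sy·A) = 1.1 × 10^6/(0.1 × 8.56 × 10^8) = 0.01285 m
Confined: Δh_c = ΔV/(S·A) = 1.1 × 10^6/(2.7 × 10^-4 × 8.56 × 10^8) = 4.759 m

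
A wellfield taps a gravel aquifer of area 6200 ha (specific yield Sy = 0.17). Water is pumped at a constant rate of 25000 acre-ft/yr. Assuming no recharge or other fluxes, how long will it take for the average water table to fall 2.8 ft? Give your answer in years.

A = 6200 ha = 6.2 × 10^7 m²
Δh = 2.8 ft = 0.8534 m
ΔV = Sy × A × Δh = 0.17 × 6.2 × 10^7 × 0.8534 = 8.995 × 10^6 m³
Q = 25000 acre-ft/yr = 84490 m³/d
t = ΔV / Q = 8.995 × 10^6 m³ / 84490 m³/d = 106.5 d
t = 106.5 d ≈ 0.2917 years

t ≈ 0.292 years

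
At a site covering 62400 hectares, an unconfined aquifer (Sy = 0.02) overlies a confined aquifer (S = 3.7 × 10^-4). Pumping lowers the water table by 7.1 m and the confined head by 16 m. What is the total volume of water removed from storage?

A = 62400 hectares = 6.24 × 10^8 m²
Unconfined: ΔV_u = Sy × A × Δh_u = 0.02 × 6.24 × 10^8 × 7.1 = 8.861 × 10^7 m³
Confined: ΔV_c = S × A × Δh_c = 3.7 × 10^-4 × 6.24 × 10^8 × 16 = 3.694 × 10^6 m³
Total ΔV = 8.861 × 10^7 + 3.694 × 10^6 = 9.23 × 10^7 m³

ΔV ≈ 9.23 × 10^7 m³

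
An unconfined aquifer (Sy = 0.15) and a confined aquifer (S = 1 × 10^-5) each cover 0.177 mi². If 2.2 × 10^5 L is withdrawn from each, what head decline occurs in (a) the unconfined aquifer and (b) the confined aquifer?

A = 0.177 mi² = 4.584 × 10^5 m²
ΔV = 2.2 × 10^5 L = 220 m³
Unconfined: Δh_u = ΔV/(Sy·A) = 220/(0.15 × 4.584 × 10^5) = 0.003199 m
Confined: Δh_c = ΔV/(S·A) = 220/(1 × 10^-5 × 4.584 × 10^5) = 47.99 m

Δh_u ≈ 0.0032 m; Δh_c ≈ 48 m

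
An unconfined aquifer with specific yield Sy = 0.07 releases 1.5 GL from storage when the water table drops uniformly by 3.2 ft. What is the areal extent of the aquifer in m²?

Δh = 3.2 ft = 0.9754 m
ΔV = 1.5 GL = 1.5 × 10^6 m³
A = ΔV / (Sy × Δh) = 1.5 × 10^6 / (0.07 × 0.9754) = 2.197 × 10^7 m²

A ≈ 2.2 × 10^7 m²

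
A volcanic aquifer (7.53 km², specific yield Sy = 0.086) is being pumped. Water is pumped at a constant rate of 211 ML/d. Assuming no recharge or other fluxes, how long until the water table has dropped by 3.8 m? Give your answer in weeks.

t ≈ 1.67 weeks

A = 7.53 km² = 7.53 × 10^6 m²
ΔV = Sy × A × Δh = 0.086 × 7.53 × 10^6 × 3.8 = 2.461 × 10^6 m³
Q = 211 ML/d = 2.11 × 10^5 m³/d
t = ΔV / Q = 2.461 × 10^6 m³ / 2.11 × 10^5 m³/d = 11.66 d
t = 11.66 d ≈ 1.666 weeks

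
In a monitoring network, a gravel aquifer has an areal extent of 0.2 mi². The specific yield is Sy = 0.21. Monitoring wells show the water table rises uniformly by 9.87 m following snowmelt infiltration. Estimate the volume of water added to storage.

A = 0.2 mi² = 5.18 × 10^5 m²
ΔV = Sy × A × Δh = 0.21 × 5.18 × 10^5 m² × 9.87 m = 1.074 × 10^6 m³

ΔV ≈ 1.07 × 10^6 m³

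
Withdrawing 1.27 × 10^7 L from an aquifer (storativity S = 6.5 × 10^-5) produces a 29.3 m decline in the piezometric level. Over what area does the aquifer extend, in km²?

A ≈ 6.67 km²

ΔV = 1.27 × 10^7 L = 12700 m³
A = ΔV / (S × Δh) = 12700 / (6.5 × 10^-5 × 29.3) = 6.668 × 10^6 m²
A = 6.668 × 10^6 m² = 6.668 km²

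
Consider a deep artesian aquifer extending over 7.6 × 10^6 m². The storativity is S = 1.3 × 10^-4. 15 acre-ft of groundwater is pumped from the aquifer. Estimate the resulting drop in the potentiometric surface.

Δh ≈ 18.7 m

ΔV = 15 acre-ft = 18500 m³
Δh = ΔV / (S × A) = 18500 m³ / (1.3 × 10^-4 × 7.6 × 10^6 m²) = 18.73 m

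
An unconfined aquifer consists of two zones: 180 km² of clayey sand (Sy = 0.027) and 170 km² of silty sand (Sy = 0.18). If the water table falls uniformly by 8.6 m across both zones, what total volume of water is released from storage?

A₁ = 180 km² = 1.8 × 10^8 m²; A₂ = 170 km² = 1.7 × 10^8 m²
ΔV₁ = 0.027 × 1.8 × 10^8 × 8.6 = 4.18 × 10^7 m³
ΔV₂ = 0.18 × 1.7 × 10^8 × 8.6 = 2.632 × 10^8 m³
ΔV = ΔV₁ + ΔV₂ = 3.05 × 10^8 m³

ΔV ≈ 3.05 × 10^8 m³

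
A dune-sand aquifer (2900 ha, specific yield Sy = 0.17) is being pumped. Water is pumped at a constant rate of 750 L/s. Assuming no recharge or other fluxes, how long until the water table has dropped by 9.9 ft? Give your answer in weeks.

A = 2900 ha = 2.9 × 10^7 m²
Δh = 9.9 ft = 3.018 m
ΔV = Sy × A × Δh = 0.17 × 2.9 × 10^7 × 3.018 = 1.488 × 10^7 m³
Q = 750 L/s = 64800 m³/d
t = ΔV / Q = 1.488 × 10^7 m³ / 64800 m³/d = 229.6 d
t = 229.6 d ≈ 32.8 weeks

t ≈ 32.8 weeks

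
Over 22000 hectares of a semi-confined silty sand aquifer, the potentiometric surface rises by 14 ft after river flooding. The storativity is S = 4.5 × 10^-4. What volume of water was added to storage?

A = 22000 hectares = 2.2 × 10^8 m²
Δh = 14 ft = 4.267 m
ΔV = S × A × Δh = 4.5 × 10^-4 × 2.2 × 10^8 m² × 4.267 m = 4.225 × 10^5 m³

ΔV ≈ 4.22 × 10^5 m³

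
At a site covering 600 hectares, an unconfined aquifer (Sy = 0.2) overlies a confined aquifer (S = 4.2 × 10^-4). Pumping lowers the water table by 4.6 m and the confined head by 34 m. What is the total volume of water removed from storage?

A = 600 hectares = 6 × 10^6 m²
Unconfined: ΔV_u = Sy × A × Δh_u = 0.2 × 6 × 10^6 × 4.6 = 5.52 × 10^6 m³
Confined: ΔV_c = S × A × Δh_c = 4.2 × 10^-4 × 6 × 10^6 × 34 = 85680 m³
Total ΔV = 5.52 × 10^6 + 85680 = 5.606 × 10^6 m³

ΔV ≈ 5.61 × 10^6 m³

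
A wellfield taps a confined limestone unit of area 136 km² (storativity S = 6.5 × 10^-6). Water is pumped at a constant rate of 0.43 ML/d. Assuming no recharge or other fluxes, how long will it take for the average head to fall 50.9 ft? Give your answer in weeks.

t ≈ 4.56 weeks

A = 136 km² = 1.36 × 10^8 m²
Δh = 50.9 ft = 15.51 m
ΔV = S × A × Δh = 6.5 × 10^-6 × 1.36 × 10^8 × 15.51 = 13710 m³
Q = 0.43 ML/d = 430 m³/d
t = ΔV / Q = 13710 m³ / 430 m³/d = 31.89 d
t = 31.89 d ≈ 4.556 weeks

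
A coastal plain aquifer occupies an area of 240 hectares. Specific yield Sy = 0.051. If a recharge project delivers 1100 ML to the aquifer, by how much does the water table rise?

A = 240 hectares = 2.4 × 10^6 m²
ΔV = 1100 ML = 1.1 × 10^6 m³
Δh = ΔV / (Sy × A) = 1.1 × 10^6 m³ / (0.051 × 2.4 × 10^6 m²) = 8.987 m

Δh ≈ 8.99 m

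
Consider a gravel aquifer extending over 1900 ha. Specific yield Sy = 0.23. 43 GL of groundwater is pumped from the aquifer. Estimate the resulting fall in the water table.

Δh ≈ 9.84 m

A = 1900 ha = 1.9 × 10^7 m²
ΔV = 43 GL = 4.3 × 10^7 m³
Δh = ΔV / (Sy × A) = 4.3 × 10^7 m³ / (0.23 × 1.9 × 10^7 m²) = 9.84 m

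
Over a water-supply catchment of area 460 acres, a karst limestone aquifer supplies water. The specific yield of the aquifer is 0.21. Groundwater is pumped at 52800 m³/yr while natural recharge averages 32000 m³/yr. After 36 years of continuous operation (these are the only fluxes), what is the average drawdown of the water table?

A = 460 acres = 1.862 × 10^6 m²
Net abstraction = 52800 − 32000 = 20800 m³/yr
Q_net = 20800 m³/yr = 56.99 m³/d
t = 36 years = 13140 d
ΔV = Q × t = 56.99 m³/d × 13140 d = 7.488 × 10^5 m³
Δh = ΔV / (Sy × A) = 7.488 × 10^5 / (0.21 × 1.862 × 10^6) = 1.915 m

Δh ≈ 1.92 m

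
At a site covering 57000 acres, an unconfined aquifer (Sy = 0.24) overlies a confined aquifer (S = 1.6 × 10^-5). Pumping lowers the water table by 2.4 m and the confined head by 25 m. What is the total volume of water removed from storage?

ΔV ≈ 1.33 × 10^8 m³

A = 57000 acres = 2.307 × 10^8 m²
Unconfined: ΔV_u = Sy × A × Δh_u = 0.24 × 2.307 × 10^8 × 2.4 = 1.329 × 10^8 m³
Confined: ΔV_c = S × A × Δh_c = 1.6 × 10^-5 × 2.307 × 10^8 × 25 = 92270 m³
Total ΔV = 1.329 × 10^8 + 92270 = 1.33 × 10^8 m³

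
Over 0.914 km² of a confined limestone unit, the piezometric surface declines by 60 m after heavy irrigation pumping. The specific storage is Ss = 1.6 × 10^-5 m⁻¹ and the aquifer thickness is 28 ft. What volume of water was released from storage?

b = 28 ft = 8.534 m
S = Ss × b = 1.6 × 10^-5 m⁻¹ × 8.534 m = 1.366 × 10^-4
A = 0.914 km² = 9.14 × 10^5 m²
ΔV = S × A × Δh = 1.366 × 10^-4 × 9.14 × 10^5 m² × 60 m = 7488 m³

ΔV ≈ 7490 m³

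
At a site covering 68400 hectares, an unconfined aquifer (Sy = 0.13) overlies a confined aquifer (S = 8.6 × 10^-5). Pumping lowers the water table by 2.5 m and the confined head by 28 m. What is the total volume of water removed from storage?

ΔV ≈ 2.24 × 10^8 m³

A = 68400 hectares = 6.84 × 10^8 m²
Unconfined: ΔV_u = Sy × A × Δh_u = 0.13 × 6.84 × 10^8 × 2.5 = 2.223 × 10^8 m³
Confined: ΔV_c = S × A × Δh_c = 8.6 × 10^-5 × 6.84 × 10^8 × 28 = 1.647 × 10^6 m³
Total ΔV = 2.223 × 10^8 + 1.647 × 10^6 = 2.239 × 10^8 m³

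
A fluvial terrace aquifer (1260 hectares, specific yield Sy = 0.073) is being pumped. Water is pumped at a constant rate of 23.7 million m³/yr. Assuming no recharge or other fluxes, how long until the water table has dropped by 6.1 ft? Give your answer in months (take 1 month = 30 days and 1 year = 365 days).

t ≈ 0.878 months

A = 1260 hectares = 1.26 × 10^7 m²
Δh = 6.1 ft = 1.859 m
ΔV = Sy × A × Δh = 0.073 × 1.26 × 10^7 × 1.859 = 1.71 × 10^6 m³
Q = 23.7 million m³/yr = 64930 m³/d
t = ΔV / Q = 1.71 × 10^6 m³ / 64930 m³/d = 26.34 d
t = 26.34 d ≈ 0.8779 months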